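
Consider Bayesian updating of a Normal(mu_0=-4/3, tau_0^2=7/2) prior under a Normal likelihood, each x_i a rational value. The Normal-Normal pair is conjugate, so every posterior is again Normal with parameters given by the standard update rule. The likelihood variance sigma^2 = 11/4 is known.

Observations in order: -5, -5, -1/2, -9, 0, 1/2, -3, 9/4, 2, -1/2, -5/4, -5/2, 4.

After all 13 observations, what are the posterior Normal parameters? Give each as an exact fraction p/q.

obs 1: x=-5 → posterior Normal(-254/75, 77/50)
obs 2: x=-5 → posterior Normal(-464/117, 77/78)
obs 3: x=-1/2 → posterior Normal(-485/159, 77/106)
obs 4: x=-9 → posterior Normal(-863/201, 77/134)
obs 5: x=0 → posterior Normal(-863/243, 77/162)
obs 6: x=1/2 → posterior Normal(-842/285, 77/190)
obs 7: x=-3 → posterior Normal(-968/327, 77/218)
obs 8: x=9/4 → posterior Normal(-1747/738, 77/246)
obs 9: x=2 → posterior Normal(-1579/822, 77/274)
obs 10: x=-1/2 → posterior Normal(-1621/906, 77/302)
obs 11: x=-5/4 → posterior Normal(-863/495, 7/30)
obs 12: x=-5/2 → posterior Normal(-968/537, 77/358)
obs 13: x=4 → posterior Normal(-800/579, 77/386)

mu_0=-800/579, tau_0^2=77/386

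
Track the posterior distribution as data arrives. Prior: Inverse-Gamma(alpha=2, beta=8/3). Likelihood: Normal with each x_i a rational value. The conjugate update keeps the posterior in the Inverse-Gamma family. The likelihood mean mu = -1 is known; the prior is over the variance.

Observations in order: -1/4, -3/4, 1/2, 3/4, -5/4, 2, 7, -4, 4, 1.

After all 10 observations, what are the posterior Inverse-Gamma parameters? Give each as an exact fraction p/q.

obs 1: x=-1/4 → posterior Inverse-Gamma(5/2, 283/96)
obs 2: x=-3/4 → posterior Inverse-Gamma(3, 143/48)
obs 3: x=1/2 → posterior Inverse-Gamma(7/2, 197/48)
obs 4: x=3/4 → posterior Inverse-Gamma(4, 541/96)
obs 5: x=-5/4 → posterior Inverse-Gamma(9/2, 17/3)
obs 6: x=2 → posterior Inverse-Gamma(5, 61/6)
obs 7: x=7 → posterior Inverse-Gamma(11/2, 253/6)
obs 8: x=-4 → posterior Inverse-Gamma(6, 140/3)
obs 9: x=4 → posterior Inverse-Gamma(13/2, 355/6)
obs 10: x=1 → posterior Inverse-Gamma(7, 367/6)

alpha=7, beta=367/6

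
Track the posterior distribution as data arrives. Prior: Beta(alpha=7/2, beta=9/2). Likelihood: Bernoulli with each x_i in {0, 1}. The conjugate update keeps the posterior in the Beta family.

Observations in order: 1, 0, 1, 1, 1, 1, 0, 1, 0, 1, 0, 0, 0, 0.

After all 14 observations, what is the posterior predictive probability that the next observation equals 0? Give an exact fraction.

23/44

obs 1: x=1 → posterior Beta(9/2, 9/2)
obs 2: x=0 → posterior Beta(9/2, 11/2)
obs 3: x=1 → posterior Beta(11/2, 11/2)
obs 4: x=1 → posterior Beta(13/2, 11/2)
obs 5: x=1 → posterior Beta(15/2, 11/2)
obs 6: x=1 → posterior Beta(17/2, 11/2)
obs 7: x=0 → posterior Beta(17/2, 13/2)
obs 8: x=1 → posterior Beta(19/2, 13/2)
obs 9: x=0 → posterior Beta(19/2, 15/2)
obs 10: x=1 → posterior Beta(21/2, 15/2)
obs 11: x=0 → posterior Beta(21/2, 17/2)
obs 12: x=0 → posterior Beta(21/2, 19/2)
obs 13: x=0 → posterior Beta(21/2, 21/2)
obs 14: x=0 → posterior Beta(21/2, 23/2)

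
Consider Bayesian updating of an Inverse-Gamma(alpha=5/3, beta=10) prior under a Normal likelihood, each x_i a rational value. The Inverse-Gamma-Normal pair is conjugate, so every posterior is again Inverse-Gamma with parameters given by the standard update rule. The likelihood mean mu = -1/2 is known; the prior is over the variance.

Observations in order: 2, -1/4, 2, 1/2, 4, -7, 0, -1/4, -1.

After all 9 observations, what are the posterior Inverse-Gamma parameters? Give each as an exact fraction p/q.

obs 1: x=2 → posterior Inverse-Gamma(13/6, 105/8)
obs 2: x=-1/4 → posterior Inverse-Gamma(8/3, 421/32)
obs 3: x=2 → posterior Inverse-Gamma(19/6, 521/32)
obs 4: x=1/2 → posterior Inverse-Gamma(11/3, 537/32)
obs 5: x=4 → posterior Inverse-Gamma(25/6, 861/32)
obs 6: x=-7 → posterior Inverse-Gamma(14/3, 1537/32)
obs 7: x=0 → posterior Inverse-Gamma(31/6, 1541/32)
obs 8: x=-1/4 → posterior Inverse-Gamma(17/3, 771/16)
obs 9: x=-1 → posterior Inverse-Gamma(37/6, 773/16)

alpha=37/6, beta=773/16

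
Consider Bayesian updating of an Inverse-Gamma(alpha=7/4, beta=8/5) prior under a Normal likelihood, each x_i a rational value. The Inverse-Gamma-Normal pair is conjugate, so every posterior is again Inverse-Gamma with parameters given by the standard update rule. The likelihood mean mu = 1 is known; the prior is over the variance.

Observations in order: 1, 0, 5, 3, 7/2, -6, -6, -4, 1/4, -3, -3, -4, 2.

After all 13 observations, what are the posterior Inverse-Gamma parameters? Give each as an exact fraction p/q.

alpha=33/4, beta=16961/160

obs 1: x=1 → posterior Inverse-Gamma(9/4, 8/5)
obs 2: x=0 → posterior Inverse-Gamma(11/4, 21/10)
obs 3: x=5 → posterior Inverse-Gamma(13/4, 101/10)
obs 4: x=3 → posterior Inverse-Gamma(15/4, 121/10)
obs 5: x=7/2 → posterior Inverse-Gamma(17/4, 609/40)
obs 6: x=-6 → posterior Inverse-Gamma(19/4, 1589/40)
obs 7: x=-6 → posterior Inverse-Gamma(21/4, 2569/40)
obs 8: x=-4 → posterior Inverse-Gamma(23/4, 3069/40)
obs 9: x=1/4 → posterior Inverse-Gamma(25/4, 12321/160)
obs 10: x=-3 → posterior Inverse-Gamma(27/4, 13601/160)
obs 11: x=-3 → posterior Inverse-Gamma(29/4, 14881/160)
obs 12: x=-4 → posterior Inverse-Gamma(31/4, 16881/160)
obs 13: x=2 → posterior Inverse-Gamma(33/4, 16961/160)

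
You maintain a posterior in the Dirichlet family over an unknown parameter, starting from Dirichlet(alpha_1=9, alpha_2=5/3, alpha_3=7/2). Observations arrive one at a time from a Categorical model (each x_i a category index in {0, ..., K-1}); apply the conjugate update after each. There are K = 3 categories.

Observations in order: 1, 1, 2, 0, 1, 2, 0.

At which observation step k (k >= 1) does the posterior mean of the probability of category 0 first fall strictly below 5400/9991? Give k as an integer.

obs 1: x=1 → posterior Dirichlet(9, 8/3, 7/2)
obs 2: x=1 → posterior Dirichlet(9, 11/3, 7/2)
obs 3: x=2 → posterior Dirichlet(9, 11/3, 9/2)
obs 4: x=0 → posterior Dirichlet(10, 11/3, 9/2)
obs 5: x=1 → posterior Dirichlet(10, 14/3, 9/2)
obs 6: x=2 → posterior Dirichlet(10, 14/3, 11/2)
obs 7: x=0 → posterior Dirichlet(11, 14/3, 11/2)

k = 3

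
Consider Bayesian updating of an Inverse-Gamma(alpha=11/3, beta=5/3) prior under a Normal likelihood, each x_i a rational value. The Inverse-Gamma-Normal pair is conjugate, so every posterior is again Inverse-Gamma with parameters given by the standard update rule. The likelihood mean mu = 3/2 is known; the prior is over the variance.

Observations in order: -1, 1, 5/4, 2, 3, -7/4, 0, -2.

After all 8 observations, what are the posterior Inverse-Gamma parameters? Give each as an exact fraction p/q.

obs 1: x=-1 → posterior Inverse-Gamma(25/6, 115/24)
obs 2: x=1 → posterior Inverse-Gamma(14/3, 59/12)
obs 3: x=5/4 → posterior Inverse-Gamma(31/6, 475/96)
obs 4: x=2 → posterior Inverse-Gamma(17/3, 487/96)
obs 5: x=3 → posterior Inverse-Gamma(37/6, 595/96)
obs 6: x=-7/4 → posterior Inverse-Gamma(20/3, 551/48)
obs 7: x=0 → posterior Inverse-Gamma(43/6, 605/48)
obs 8: x=-2 → posterior Inverse-Gamma(23/3, 899/48)

alpha=23/3, beta=899/48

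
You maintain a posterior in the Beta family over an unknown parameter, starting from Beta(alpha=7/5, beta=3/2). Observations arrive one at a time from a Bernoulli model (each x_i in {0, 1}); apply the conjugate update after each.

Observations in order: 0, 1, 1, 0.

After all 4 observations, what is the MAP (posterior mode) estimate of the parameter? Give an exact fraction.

obs 1: x=0 → posterior Beta(7/5, 5/2)
obs 2: x=1 → posterior Beta(12/5, 5/2)
obs 3: x=1 → posterior Beta(17/5, 5/2)
obs 4: x=0 → posterior Beta(17/5, 7/2)

24/49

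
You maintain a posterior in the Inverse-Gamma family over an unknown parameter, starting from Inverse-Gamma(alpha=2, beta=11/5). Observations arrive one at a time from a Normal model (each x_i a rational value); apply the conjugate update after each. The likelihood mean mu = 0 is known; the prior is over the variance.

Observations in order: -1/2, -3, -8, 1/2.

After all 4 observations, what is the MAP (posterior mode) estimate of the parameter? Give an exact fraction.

779/100

obs 1: x=-1/2 → posterior Inverse-Gamma(5/2, 93/40)
obs 2: x=-3 → posterior Inverse-Gamma(3, 273/40)
obs 3: x=-8 → posterior Inverse-Gamma(7/2, 1553/40)
obs 4: x=1/2 → posterior Inverse-Gamma(4, 779/20)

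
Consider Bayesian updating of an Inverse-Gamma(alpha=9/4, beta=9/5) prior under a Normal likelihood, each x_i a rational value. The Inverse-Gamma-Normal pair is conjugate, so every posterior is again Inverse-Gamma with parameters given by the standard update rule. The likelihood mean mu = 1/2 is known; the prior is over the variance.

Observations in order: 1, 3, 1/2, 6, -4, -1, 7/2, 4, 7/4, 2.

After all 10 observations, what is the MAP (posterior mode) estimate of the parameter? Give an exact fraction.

obs 1: x=1 → posterior Inverse-Gamma(11/4, 77/40)
obs 2: x=3 → posterior Inverse-Gamma(13/4, 101/20)
obs 3: x=1/2 → posterior Inverse-Gamma(15/4, 101/20)
obs 4: x=6 → posterior Inverse-Gamma(17/4, 807/40)
obs 5: x=-4 → posterior Inverse-Gamma(19/4, 303/10)
obs 6: x=-1 → posterior Inverse-Gamma(21/4, 1257/40)
obs 7: x=7/2 → posterior Inverse-Gamma(23/4, 1437/40)
obs 8: x=4 → posterior Inverse-Gamma(25/4, 841/20)
obs 9: x=7/4 → posterior Inverse-Gamma(27/4, 6853/160)
obs 10: x=2 → posterior Inverse-Gamma(29/4, 7033/160)

7033/1320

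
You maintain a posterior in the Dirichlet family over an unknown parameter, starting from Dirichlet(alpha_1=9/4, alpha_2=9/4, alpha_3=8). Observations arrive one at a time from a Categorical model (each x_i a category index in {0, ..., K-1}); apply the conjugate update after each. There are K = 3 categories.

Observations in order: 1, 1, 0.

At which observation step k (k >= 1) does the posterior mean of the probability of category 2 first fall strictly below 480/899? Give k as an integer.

obs 1: x=1 → posterior Dirichlet(9/4, 13/4, 8)
obs 2: x=1 → posterior Dirichlet(9/4, 17/4, 8)
obs 3: x=0 → posterior Dirichlet(13/4, 17/4, 8)

k = 3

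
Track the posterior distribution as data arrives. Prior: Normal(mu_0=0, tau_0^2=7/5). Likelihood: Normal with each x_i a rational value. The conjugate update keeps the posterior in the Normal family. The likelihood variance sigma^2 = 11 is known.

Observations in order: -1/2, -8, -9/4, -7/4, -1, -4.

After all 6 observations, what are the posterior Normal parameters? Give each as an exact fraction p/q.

mu_0=-245/194, tau_0^2=77/97

obs 1: x=-1/2 → posterior Normal(-7/124, 77/62)
obs 2: x=-8 → posterior Normal(-119/138, 77/69)
obs 3: x=-9/4 → posterior Normal(-301/304, 77/76)
obs 4: x=-7/4 → posterior Normal(-175/166, 77/83)
obs 5: x=-1 → posterior Normal(-21/20, 77/90)
obs 6: x=-4 → posterior Normal(-245/194, 77/97)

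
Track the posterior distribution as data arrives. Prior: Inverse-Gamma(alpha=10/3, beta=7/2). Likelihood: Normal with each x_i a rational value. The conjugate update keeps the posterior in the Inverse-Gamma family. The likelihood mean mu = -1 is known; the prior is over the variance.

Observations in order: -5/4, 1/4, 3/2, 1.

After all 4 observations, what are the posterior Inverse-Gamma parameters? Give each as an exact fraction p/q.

alpha=16/3, beta=151/16

obs 1: x=-5/4 → posterior Inverse-Gamma(23/6, 113/32)
obs 2: x=1/4 → posterior Inverse-Gamma(13/3, 69/16)
obs 3: x=3/2 → posterior Inverse-Gamma(29/6, 119/16)
obs 4: x=1 → posterior Inverse-Gamma(16/3, 151/16)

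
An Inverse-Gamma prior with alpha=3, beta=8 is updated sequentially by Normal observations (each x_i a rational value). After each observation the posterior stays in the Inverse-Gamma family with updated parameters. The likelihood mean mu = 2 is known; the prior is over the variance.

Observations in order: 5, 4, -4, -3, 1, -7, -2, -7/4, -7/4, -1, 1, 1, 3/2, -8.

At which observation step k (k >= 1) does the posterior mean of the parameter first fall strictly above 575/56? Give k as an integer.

k = 4

obs 1: x=5 → posterior Inverse-Gamma(7/2, 25/2)
obs 2: x=4 → posterior Inverse-Gamma(4, 29/2)
obs 3: x=-4 → posterior Inverse-Gamma(9/2, 65/2)
obs 4: x=-3 → posterior Inverse-Gamma(5, 45)
obs 5: x=1 → posterior Inverse-Gamma(11/2, 91/2)
obs 6: x=-7 → posterior Inverse-Gamma(6, 86)
obs 7: x=-2 → posterior Inverse-Gamma(13/2, 94)
obs 8: x=-7/4 → posterior Inverse-Gamma(7, 3233/32)
obs 9: x=-7/4 → posterior Inverse-Gamma(15/2, 1729/16)
obs 10: x=-1 → posterior Inverse-Gamma(8, 1801/16)
obs 11: x=1 → posterior Inverse-Gamma(17/2, 1809/16)
obs 12: x=1 → posterior Inverse-Gamma(9, 1817/16)
obs 13: x=3/2 → posterior Inverse-Gamma(19/2, 1819/16)
obs 14: x=-8 → posterior Inverse-Gamma(10, 2619/16)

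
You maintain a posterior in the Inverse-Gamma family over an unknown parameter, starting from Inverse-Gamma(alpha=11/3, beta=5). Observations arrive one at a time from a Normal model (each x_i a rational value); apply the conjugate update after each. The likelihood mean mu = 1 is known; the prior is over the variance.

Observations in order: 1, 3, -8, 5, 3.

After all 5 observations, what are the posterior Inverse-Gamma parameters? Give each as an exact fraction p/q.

obs 1: x=1 → posterior Inverse-Gamma(25/6, 5)
obs 2: x=3 → posterior Inverse-Gamma(14/3, 7)
obs 3: x=-8 → posterior Inverse-Gamma(31/6, 95/2)
obs 4: x=5 → posterior Inverse-Gamma(17/3, 111/2)
obs 5: x=3 → posterior Inverse-Gamma(37/6, 115/2)

alpha=37/6, beta=115/2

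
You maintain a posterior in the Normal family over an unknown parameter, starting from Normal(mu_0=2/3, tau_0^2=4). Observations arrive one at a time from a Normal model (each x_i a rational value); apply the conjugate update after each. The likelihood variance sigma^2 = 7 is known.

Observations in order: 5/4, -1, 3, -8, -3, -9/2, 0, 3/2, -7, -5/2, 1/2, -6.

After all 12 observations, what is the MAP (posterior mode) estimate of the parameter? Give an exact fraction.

-59/33

obs 1: x=5/4 → posterior Normal(29/33, 28/11)
obs 2: x=-1 → posterior Normal(17/45, 28/15)
obs 3: x=3 → posterior Normal(53/57, 28/19)
obs 4: x=-8 → posterior Normal(-43/69, 28/23)
obs 5: x=-3 → posterior Normal(-79/81, 28/27)
obs 6: x=-9/2 → posterior Normal(-133/93, 28/31)
obs 7: x=0 → posterior Normal(-19/15, 4/5)
obs 8: x=3/2 → posterior Normal(-115/117, 28/39)
obs 9: x=-7 → posterior Normal(-199/129, 28/43)
obs 10: x=-5/2 → posterior Normal(-229/141, 28/47)
obs 11: x=1/2 → posterior Normal(-223/153, 28/51)
obs 12: x=-6 → posterior Normal(-59/33, 28/55)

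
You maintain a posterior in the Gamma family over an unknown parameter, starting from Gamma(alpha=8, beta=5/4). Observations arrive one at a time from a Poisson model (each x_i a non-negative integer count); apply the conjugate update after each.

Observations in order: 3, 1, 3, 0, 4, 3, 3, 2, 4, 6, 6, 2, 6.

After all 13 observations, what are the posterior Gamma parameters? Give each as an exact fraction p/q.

alpha=51, beta=57/4

obs 1: x=3 → posterior Gamma(11, 9/4)
obs 2: x=1 → posterior Gamma(12, 13/4)
obs 3: x=3 → posterior Gamma(15, 17/4)
obs 4: x=0 → posterior Gamma(15, 21/4)
obs 5: x=4 → posterior Gamma(19, 25/4)
obs 6: x=3 → posterior Gamma(22, 29/4)
obs 7: x=3 → posterior Gamma(25, 33/4)
obs 8: x=2 → posterior Gamma(27, 37/4)
obs 9: x=4 → posterior Gamma(31, 41/4)
obs 10: x=6 → posterior Gamma(37, 45/4)
obs 11: x=6 → posterior Gamma(43, 49/4)
obs 12: x=2 → posterior Gamma(45, 53/4)
obs 13: x=6 → posterior Gamma(51, 57/4)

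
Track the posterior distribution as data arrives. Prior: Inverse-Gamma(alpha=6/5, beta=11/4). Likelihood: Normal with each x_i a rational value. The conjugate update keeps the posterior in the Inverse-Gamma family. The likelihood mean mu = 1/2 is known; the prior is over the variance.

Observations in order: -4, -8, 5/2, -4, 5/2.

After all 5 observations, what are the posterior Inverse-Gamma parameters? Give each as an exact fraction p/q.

alpha=37/10, beta=505/8

obs 1: x=-4 → posterior Inverse-Gamma(17/10, 103/8)
obs 2: x=-8 → posterior Inverse-Gamma(11/5, 49)
obs 3: x=5/2 → posterior Inverse-Gamma(27/10, 51)
obs 4: x=-4 → posterior Inverse-Gamma(16/5, 489/8)
obs 5: x=5/2 → posterior Inverse-Gamma(37/10, 505/8)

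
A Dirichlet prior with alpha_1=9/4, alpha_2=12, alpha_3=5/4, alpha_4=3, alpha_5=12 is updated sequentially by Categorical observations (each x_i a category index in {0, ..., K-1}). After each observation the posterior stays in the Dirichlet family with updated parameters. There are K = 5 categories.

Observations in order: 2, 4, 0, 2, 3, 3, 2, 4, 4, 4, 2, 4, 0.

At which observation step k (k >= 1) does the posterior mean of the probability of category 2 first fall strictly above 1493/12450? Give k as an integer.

k = 11

obs 1: x=2 → posterior Dirichlet(9/4, 12, 9/4, 3, 12)
obs 2: x=4 → posterior Dirichlet(9/4, 12, 9/4, 3, 13)
obs 3: x=0 → posterior Dirichlet(13/4, 12, 9/4, 3, 13)
obs 4: x=2 → posterior Dirichlet(13/4, 12, 13/4, 3, 13)
obs 5: x=3 → posterior Dirichlet(13/4, 12, 13/4, 4, 13)
obs 6: x=3 → posterior Dirichlet(13/4, 12, 13/4, 5, 13)
obs 7: x=2 → posterior Dirichlet(13/4, 12, 17/4, 5, 13)
obs 8: x=4 → posterior Dirichlet(13/4, 12, 17/4, 5, 14)
obs 9: x=4 → posterior Dirichlet(13/4, 12, 17/4, 5, 15)
obs 10: x=4 → posterior Dirichlet(13/4, 12, 17/4, 5, 16)
obs 11: x=2 → posterior Dirichlet(13/4, 12, 21/4, 5, 16)
obs 12: x=4 → posterior Dirichlet(13/4, 12, 21/4, 5, 17)
obs 13: x=0 → posterior Dirichlet(17/4, 12, 21/4, 5, 17)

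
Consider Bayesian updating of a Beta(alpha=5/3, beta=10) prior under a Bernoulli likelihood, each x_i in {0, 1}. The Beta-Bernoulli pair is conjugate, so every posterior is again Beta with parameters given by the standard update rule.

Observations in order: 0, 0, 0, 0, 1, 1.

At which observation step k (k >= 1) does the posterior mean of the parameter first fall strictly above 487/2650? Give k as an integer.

k = 6

obs 1: x=0 → posterior Beta(5/3, 11)
obs 2: x=0 → posterior Beta(5/3, 12)
obs 3: x=0 → posterior Beta(5/3, 13)
obs 4: x=0 → posterior Beta(5/3, 14)
obs 5: x=1 → posterior Beta(8/3, 14)
obs 6: x=1 → posterior Beta(11/3, 14)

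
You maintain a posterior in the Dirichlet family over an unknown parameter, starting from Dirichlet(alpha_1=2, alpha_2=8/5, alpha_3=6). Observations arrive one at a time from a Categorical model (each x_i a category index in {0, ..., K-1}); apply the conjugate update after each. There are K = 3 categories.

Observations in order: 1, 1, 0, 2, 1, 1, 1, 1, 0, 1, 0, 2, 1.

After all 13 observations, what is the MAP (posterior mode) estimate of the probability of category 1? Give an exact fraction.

43/98

obs 1: x=1 → posterior Dirichlet(2, 13/5, 6)
obs 2: x=1 → posterior Dirichlet(2, 18/5, 6)
obs 3: x=0 → posterior Dirichlet(3, 18/5, 6)
obs 4: x=2 → posterior Dirichlet(3, 18/5, 7)
obs 5: x=1 → posterior Dirichlet(3, 23/5, 7)
obs 6: x=1 → posterior Dirichlet(3, 28/5, 7)
obs 7: x=1 → posterior Dirichlet(3, 33/5, 7)
obs 8: x=1 → posterior Dirichlet(3, 38/5, 7)
obs 9: x=0 → posterior Dirichlet(4, 38/5, 7)
obs 10: x=1 → posterior Dirichlet(4, 43/5, 7)
obs 11: x=0 → posterior Dirichlet(5, 43/5, 7)
obs 12: x=2 → posterior Dirichlet(5, 43/5, 8)
obs 13: x=1 → posterior Dirichlet(5, 48/5, 8)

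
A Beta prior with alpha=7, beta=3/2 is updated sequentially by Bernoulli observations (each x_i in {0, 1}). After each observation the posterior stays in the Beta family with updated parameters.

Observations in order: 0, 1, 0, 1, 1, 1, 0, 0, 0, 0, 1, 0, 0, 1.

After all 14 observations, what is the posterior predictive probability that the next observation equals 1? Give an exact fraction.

obs 1: x=0 → posterior Beta(7, 5/2)
obs 2: x=1 → posterior Beta(8, 5/2)
obs 3: x=0 → posterior Beta(8, 7/2)
obs 4: x=1 → posterior Beta(9, 7/2)
obs 5: x=1 → posterior Beta(10, 7/2)
obs 6: x=1 → posterior Beta(11, 7/2)
obs 7: x=0 → posterior Beta(11, 9/2)
obs 8: x=0 → posterior Beta(11, 11/2)
obs 9: x=0 → posterior Beta(11, 13/2)
obs 10: x=0 → posterior Beta(11, 15/2)
obs 11: x=1 → posterior Beta(12, 15/2)
obs 12: x=0 → posterior Beta(12, 17/2)
obs 13: x=0 → posterior Beta(12, 19/2)
obs 14: x=1 → posterior Beta(13, 19/2)

26/45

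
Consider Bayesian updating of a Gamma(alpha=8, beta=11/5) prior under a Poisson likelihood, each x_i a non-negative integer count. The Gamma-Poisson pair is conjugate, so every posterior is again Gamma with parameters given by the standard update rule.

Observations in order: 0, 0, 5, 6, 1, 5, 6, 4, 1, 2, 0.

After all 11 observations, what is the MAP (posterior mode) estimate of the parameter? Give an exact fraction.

obs 1: x=0 → posterior Gamma(8, 16/5)
obs 2: x=0 → posterior Gamma(8, 21/5)
obs 3: x=5 → posterior Gamma(13, 26/5)
obs 4: x=6 → posterior Gamma(19, 31/5)
obs 5: x=1 → posterior Gamma(20, 36/5)
obs 6: x=5 → posterior Gamma(25, 41/5)
obs 7: x=6 → posterior Gamma(31, 46/5)
obs 8: x=4 → posterior Gamma(35, 51/5)
obs 9: x=1 → posterior Gamma(36, 56/5)
obs 10: x=2 → posterior Gamma(38, 61/5)
obs 11: x=0 → posterior Gamma(38, 66/5)

185/66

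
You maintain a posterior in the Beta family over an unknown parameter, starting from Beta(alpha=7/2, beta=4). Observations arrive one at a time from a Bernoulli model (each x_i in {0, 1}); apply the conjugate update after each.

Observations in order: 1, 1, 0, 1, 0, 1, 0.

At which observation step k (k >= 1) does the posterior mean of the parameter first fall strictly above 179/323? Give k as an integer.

obs 1: x=1 → posterior Beta(9/2, 4)
obs 2: x=1 → posterior Beta(11/2, 4)
obs 3: x=0 → posterior Beta(11/2, 5)
obs 4: x=1 → posterior Beta(13/2, 5)
obs 5: x=0 → posterior Beta(13/2, 6)
obs 6: x=1 → posterior Beta(15/2, 6)
obs 7: x=0 → posterior Beta(15/2, 7)

k = 2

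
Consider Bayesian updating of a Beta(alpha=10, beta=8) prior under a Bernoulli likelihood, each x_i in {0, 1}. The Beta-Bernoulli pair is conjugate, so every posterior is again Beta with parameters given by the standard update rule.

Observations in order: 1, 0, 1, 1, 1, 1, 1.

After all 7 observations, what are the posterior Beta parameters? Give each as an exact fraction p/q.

alpha=16, beta=9

obs 1: x=1 → posterior Beta(11, 8)
obs 2: x=0 → posterior Beta(11, 9)
obs 3: x=1 → posterior Beta(12, 9)
obs 4: x=1 → posterior Beta(13, 9)
obs 5: x=1 → posterior Beta(14, 9)
obs 6: x=1 → posterior Beta(15, 9)
obs 7: x=1 → posterior Beta(16, 9)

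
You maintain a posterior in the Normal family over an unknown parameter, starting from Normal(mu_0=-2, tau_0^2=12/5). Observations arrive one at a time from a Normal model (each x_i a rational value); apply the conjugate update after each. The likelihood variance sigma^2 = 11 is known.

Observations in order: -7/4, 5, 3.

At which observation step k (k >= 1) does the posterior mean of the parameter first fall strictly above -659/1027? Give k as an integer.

obs 1: x=-7/4 → posterior Normal(-131/67, 132/67)
obs 2: x=5 → posterior Normal(-71/79, 132/79)
obs 3: x=3 → posterior Normal(-5/13, 132/91)

k = 3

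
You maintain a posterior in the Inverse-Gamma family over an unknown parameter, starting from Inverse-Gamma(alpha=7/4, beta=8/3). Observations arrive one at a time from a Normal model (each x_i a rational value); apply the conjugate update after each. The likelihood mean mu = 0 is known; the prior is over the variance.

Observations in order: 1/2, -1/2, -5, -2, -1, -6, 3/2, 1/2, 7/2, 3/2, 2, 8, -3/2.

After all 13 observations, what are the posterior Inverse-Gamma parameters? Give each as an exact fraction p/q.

alpha=33/4, beta=1909/24

obs 1: x=1/2 → posterior Inverse-Gamma(9/4, 67/24)
obs 2: x=-1/2 → posterior Inverse-Gamma(11/4, 35/12)
obs 3: x=-5 → posterior Inverse-Gamma(13/4, 185/12)
obs 4: x=-2 → posterior Inverse-Gamma(15/4, 209/12)
obs 5: x=-1 → posterior Inverse-Gamma(17/4, 215/12)
obs 6: x=-6 → posterior Inverse-Gamma(19/4, 431/12)
obs 7: x=3/2 → posterior Inverse-Gamma(21/4, 889/24)
obs 8: x=1/2 → posterior Inverse-Gamma(23/4, 223/6)
obs 9: x=7/2 → posterior Inverse-Gamma(25/4, 1039/24)
obs 10: x=3/2 → posterior Inverse-Gamma(27/4, 533/12)
obs 11: x=2 → posterior Inverse-Gamma(29/4, 557/12)
obs 12: x=8 → posterior Inverse-Gamma(31/4, 941/12)
obs 13: x=-3/2 → posterior Inverse-Gamma(33/4, 1909/24)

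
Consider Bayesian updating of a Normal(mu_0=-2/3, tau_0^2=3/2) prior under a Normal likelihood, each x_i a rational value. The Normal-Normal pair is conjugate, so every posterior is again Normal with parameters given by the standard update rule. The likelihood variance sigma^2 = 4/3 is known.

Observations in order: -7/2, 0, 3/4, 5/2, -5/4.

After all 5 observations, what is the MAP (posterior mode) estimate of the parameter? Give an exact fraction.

obs 1: x=-7/2 → posterior Normal(-13/6, 12/17)
obs 2: x=0 → posterior Normal(-17/12, 6/13)
obs 3: x=3/4 → posterior Normal(-361/420, 12/35)
obs 4: x=5/2 → posterior Normal(-91/528, 3/11)
obs 5: x=-5/4 → posterior Normal(-113/318, 12/53)

-113/318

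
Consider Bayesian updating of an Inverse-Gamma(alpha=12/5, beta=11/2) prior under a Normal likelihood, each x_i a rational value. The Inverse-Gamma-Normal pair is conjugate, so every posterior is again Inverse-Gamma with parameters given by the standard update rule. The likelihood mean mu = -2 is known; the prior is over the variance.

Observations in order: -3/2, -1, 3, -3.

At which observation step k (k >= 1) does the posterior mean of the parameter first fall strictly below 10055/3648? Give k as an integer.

obs 1: x=-3/2 → posterior Inverse-Gamma(29/10, 45/8)
obs 2: x=-1 → posterior Inverse-Gamma(17/5, 49/8)
obs 3: x=3 → posterior Inverse-Gamma(39/10, 149/8)
obs 4: x=-3 → posterior Inverse-Gamma(22/5, 153/8)

k = 2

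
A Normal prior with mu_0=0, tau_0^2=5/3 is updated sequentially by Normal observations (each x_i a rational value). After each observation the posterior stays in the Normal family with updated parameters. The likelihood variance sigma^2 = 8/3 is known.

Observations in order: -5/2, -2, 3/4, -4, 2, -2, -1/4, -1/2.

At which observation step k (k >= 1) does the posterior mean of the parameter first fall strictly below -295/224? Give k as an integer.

k = 4

obs 1: x=-5/2 → posterior Normal(-25/26, 40/39)
obs 2: x=-2 → posterior Normal(-5/4, 20/27)
obs 3: x=3/4 → posterior Normal(-75/92, 40/69)
obs 4: x=-4 → posterior Normal(-155/112, 10/21)
obs 5: x=2 → posterior Normal(-115/132, 40/99)
obs 6: x=-2 → posterior Normal(-155/152, 20/57)
obs 7: x=-1/4 → posterior Normal(-40/43, 40/129)
obs 8: x=-1/2 → posterior Normal(-85/96, 5/18)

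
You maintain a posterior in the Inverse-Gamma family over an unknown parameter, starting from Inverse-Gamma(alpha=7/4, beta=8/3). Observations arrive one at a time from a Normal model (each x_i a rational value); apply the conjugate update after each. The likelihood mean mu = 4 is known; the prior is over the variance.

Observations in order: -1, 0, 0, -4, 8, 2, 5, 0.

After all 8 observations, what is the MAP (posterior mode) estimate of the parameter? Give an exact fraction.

980/81

obs 1: x=-1 → posterior Inverse-Gamma(9/4, 91/6)
obs 2: x=0 → posterior Inverse-Gamma(11/4, 139/6)
obs 3: x=0 → posterior Inverse-Gamma(13/4, 187/6)
obs 4: x=-4 → posterior Inverse-Gamma(15/4, 379/6)
obs 5: x=8 → posterior Inverse-Gamma(17/4, 427/6)
obs 6: x=2 → posterior Inverse-Gamma(19/4, 439/6)
obs 7: x=5 → posterior Inverse-Gamma(21/4, 221/3)
obs 8: x=0 → posterior Inverse-Gamma(23/4, 245/3)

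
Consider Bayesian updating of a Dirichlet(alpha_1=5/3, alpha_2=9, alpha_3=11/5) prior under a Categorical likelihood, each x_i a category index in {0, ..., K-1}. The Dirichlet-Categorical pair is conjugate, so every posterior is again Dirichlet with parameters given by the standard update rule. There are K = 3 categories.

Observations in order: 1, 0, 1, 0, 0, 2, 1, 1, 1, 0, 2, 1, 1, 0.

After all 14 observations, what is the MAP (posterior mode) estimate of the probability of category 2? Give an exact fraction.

24/179

obs 1: x=1 → posterior Dirichlet(5/3, 10, 11/5)
obs 2: x=0 → posterior Dirichlet(8/3, 10, 11/5)
obs 3: x=1 → posterior Dirichlet(8/3, 11, 11/5)
obs 4: x=0 → posterior Dirichlet(11/3, 11, 11/5)
obs 5: x=0 → posterior Dirichlet(14/3, 11, 11/5)
obs 6: x=2 → posterior Dirichlet(14/3, 11, 16/5)
obs 7: x=1 → posterior Dirichlet(14/3, 12, 16/5)
obs 8: x=1 → posterior Dirichlet(14/3, 13, 16/5)
obs 9: x=1 → posterior Dirichlet(14/3, 14, 16/5)
obs 10: x=0 → posterior Dirichlet(17/3, 14, 16/5)
obs 11: x=2 → posterior Dirichlet(17/3, 14, 21/5)
obs 12: x=1 → posterior Dirichlet(17/3, 15, 21/5)
obs 13: x=1 → posterior Dirichlet(17/3, 16, 21/5)
obs 14: x=0 → posterior Dirichlet(20/3, 16, 21/5)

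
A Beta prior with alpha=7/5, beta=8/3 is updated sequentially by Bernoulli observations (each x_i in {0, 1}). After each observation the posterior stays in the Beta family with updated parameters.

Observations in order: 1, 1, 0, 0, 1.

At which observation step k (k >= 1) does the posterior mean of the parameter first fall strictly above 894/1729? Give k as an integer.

obs 1: x=1 → posterior Beta(12/5, 8/3)
obs 2: x=1 → posterior Beta(17/5, 8/3)
obs 3: x=0 → posterior Beta(17/5, 11/3)
obs 4: x=0 → posterior Beta(17/5, 14/3)
obs 5: x=1 → posterior Beta(22/5, 14/3)

k = 2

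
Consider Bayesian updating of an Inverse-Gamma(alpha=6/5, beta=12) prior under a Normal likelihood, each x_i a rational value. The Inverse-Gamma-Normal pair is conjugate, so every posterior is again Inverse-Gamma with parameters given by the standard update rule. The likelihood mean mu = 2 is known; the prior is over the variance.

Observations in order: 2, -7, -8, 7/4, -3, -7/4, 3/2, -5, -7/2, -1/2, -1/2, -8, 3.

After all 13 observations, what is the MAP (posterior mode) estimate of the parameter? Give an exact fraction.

obs 1: x=2 → posterior Inverse-Gamma(17/10, 12)
obs 2: x=-7 → posterior Inverse-Gamma(11/5, 105/2)
obs 3: x=-8 → posterior Inverse-Gamma(27/10, 205/2)
obs 4: x=7/4 → posterior Inverse-Gamma(16/5, 3281/32)
obs 5: x=-3 → posterior Inverse-Gamma(37/10, 3681/32)
obs 6: x=-7/4 → posterior Inverse-Gamma(21/5, 1953/16)
obs 7: x=3/2 → posterior Inverse-Gamma(47/10, 1955/16)
obs 8: x=-5 → posterior Inverse-Gamma(26/5, 2347/16)
obs 9: x=-7/2 → posterior Inverse-Gamma(57/10, 2589/16)
obs 10: x=-1/2 → posterior Inverse-Gamma(31/5, 2639/16)
obs 11: x=-1/2 → posterior Inverse-Gamma(67/10, 2689/16)
obs 12: x=-8 → posterior Inverse-Gamma(36/5, 3489/16)
obs 13: x=3 → posterior Inverse-Gamma(77/10, 3497/16)

17485/696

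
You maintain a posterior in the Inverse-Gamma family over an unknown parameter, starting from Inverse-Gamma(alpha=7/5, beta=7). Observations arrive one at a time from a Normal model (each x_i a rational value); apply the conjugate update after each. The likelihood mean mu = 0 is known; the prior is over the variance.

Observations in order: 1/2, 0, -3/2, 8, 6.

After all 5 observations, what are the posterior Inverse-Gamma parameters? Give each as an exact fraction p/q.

obs 1: x=1/2 → posterior Inverse-Gamma(19/10, 57/8)
obs 2: x=0 → posterior Inverse-Gamma(12/5, 57/8)
obs 3: x=-3/2 → posterior Inverse-Gamma(29/10, 33/4)
obs 4: x=8 → posterior Inverse-Gamma(17/5, 161/4)
obs 5: x=6 → posterior Inverse-Gamma(39/10, 233/4)

alpha=39/10, beta=233/4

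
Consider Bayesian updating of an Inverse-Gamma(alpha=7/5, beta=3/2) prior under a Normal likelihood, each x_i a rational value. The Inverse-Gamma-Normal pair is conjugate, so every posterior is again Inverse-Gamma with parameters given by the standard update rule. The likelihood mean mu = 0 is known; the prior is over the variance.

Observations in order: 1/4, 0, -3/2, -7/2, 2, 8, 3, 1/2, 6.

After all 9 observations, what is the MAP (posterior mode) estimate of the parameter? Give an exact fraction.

455/48

obs 1: x=1/4 → posterior Inverse-Gamma(19/10, 49/32)
obs 2: x=0 → posterior Inverse-Gamma(12/5, 49/32)
obs 3: x=-3/2 → posterior Inverse-Gamma(29/10, 85/32)
obs 4: x=-7/2 → posterior Inverse-Gamma(17/5, 281/32)
obs 5: x=2 → posterior Inverse-Gamma(39/10, 345/32)
obs 6: x=8 → posterior Inverse-Gamma(22/5, 1369/32)
obs 7: x=3 → posterior Inverse-Gamma(49/10, 1513/32)
obs 8: x=1/2 → posterior Inverse-Gamma(27/5, 1517/32)
obs 9: x=6 → posterior Inverse-Gamma(59/10, 2093/32)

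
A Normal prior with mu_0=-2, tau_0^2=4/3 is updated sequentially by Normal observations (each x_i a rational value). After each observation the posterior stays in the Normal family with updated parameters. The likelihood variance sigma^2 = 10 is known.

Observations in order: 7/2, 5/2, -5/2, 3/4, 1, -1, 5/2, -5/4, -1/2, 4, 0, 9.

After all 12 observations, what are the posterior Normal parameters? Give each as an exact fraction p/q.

obs 1: x=7/2 → posterior Normal(-23/17, 20/17)
obs 2: x=5/2 → posterior Normal(-18/19, 20/19)
obs 3: x=-5/2 → posterior Normal(-23/21, 20/21)
obs 4: x=3/4 → posterior Normal(-43/46, 20/23)
obs 5: x=1 → posterior Normal(-39/50, 4/5)
obs 6: x=-1 → posterior Normal(-43/54, 20/27)
obs 7: x=5/2 → posterior Normal(-33/58, 20/29)
obs 8: x=-5/4 → posterior Normal(-19/31, 20/31)
obs 9: x=-1/2 → posterior Normal(-20/33, 20/33)
obs 10: x=4 → posterior Normal(-12/35, 4/7)
obs 11: x=0 → posterior Normal(-12/37, 20/37)
obs 12: x=9 → posterior Normal(2/13, 20/39)

mu_0=2/13, tau_0^2=20/39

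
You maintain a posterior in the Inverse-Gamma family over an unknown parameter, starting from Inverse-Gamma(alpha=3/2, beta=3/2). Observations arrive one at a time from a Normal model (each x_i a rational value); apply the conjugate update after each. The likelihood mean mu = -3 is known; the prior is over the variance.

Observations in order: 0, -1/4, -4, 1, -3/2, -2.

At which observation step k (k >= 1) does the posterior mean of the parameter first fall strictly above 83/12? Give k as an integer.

obs 1: x=0 → posterior Inverse-Gamma(2, 6)
obs 2: x=-1/4 → posterior Inverse-Gamma(5/2, 313/32)
obs 3: x=-4 → posterior Inverse-Gamma(3, 329/32)
obs 4: x=1 → posterior Inverse-Gamma(7/2, 585/32)
obs 5: x=-3/2 → posterior Inverse-Gamma(4, 621/32)
obs 6: x=-2 → posterior Inverse-Gamma(9/2, 637/32)

k = 4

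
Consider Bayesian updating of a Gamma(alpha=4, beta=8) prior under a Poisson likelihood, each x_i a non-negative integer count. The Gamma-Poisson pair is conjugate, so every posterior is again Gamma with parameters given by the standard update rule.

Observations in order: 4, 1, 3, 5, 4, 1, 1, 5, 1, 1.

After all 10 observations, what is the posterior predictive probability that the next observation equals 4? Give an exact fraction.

obs 1: x=4 → posterior Gamma(8, 9)
obs 2: x=1 → posterior Gamma(9, 10)
obs 3: x=3 → posterior Gamma(12, 11)
obs 4: x=5 → posterior Gamma(17, 12)
obs 5: x=4 → posterior Gamma(21, 13)
obs 6: x=1 → posterior Gamma(22, 14)
obs 7: x=1 → posterior Gamma(23, 15)
obs 8: x=5 → posterior Gamma(28, 16)
obs 9: x=1 → posterior Gamma(29, 17)
obs 10: x=1 → posterior Gamma(30, 18)

1862562171155404687359078808727540811694080/30034640110980377619945846078500632729311721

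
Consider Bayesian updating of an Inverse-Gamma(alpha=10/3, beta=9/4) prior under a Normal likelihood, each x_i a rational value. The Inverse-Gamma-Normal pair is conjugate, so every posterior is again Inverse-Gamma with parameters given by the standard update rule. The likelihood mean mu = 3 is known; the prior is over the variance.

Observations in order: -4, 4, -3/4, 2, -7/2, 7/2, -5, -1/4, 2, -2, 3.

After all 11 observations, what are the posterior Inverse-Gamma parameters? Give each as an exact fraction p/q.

obs 1: x=-4 → posterior Inverse-Gamma(23/6, 107/4)
obs 2: x=4 → posterior Inverse-Gamma(13/3, 109/4)
obs 3: x=-3/4 → posterior Inverse-Gamma(29/6, 1097/32)
obs 4: x=2 → posterior Inverse-Gamma(16/3, 1113/32)
obs 5: x=-7/2 → posterior Inverse-Gamma(35/6, 1789/32)
obs 6: x=7/2 → posterior Inverse-Gamma(19/3, 1793/32)
obs 7: x=-5 → posterior Inverse-Gamma(41/6, 2817/32)
obs 8: x=-1/4 → posterior Inverse-Gamma(22/3, 1493/16)
obs 9: x=2 → posterior Inverse-Gamma(47/6, 1501/16)
obs 10: x=-2 → posterior Inverse-Gamma(25/3, 1701/16)
obs 11: x=3 → posterior Inverse-Gamma(53/6, 1701/16)

alpha=53/6, beta=1701/16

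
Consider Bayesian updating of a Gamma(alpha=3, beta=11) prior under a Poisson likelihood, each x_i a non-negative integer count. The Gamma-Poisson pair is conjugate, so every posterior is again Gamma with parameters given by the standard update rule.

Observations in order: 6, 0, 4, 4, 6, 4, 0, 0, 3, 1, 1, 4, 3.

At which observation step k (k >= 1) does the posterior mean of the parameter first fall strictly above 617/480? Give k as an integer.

k = 5

obs 1: x=6 → posterior Gamma(9, 12)
obs 2: x=0 → posterior Gamma(9, 13)
obs 3: x=4 → posterior Gamma(13, 14)
obs 4: x=4 → posterior Gamma(17, 15)
obs 5: x=6 → posterior Gamma(23, 16)
obs 6: x=4 → posterior Gamma(27, 17)
obs 7: x=0 → posterior Gamma(27, 18)
obs 8: x=0 → posterior Gamma(27, 19)
obs 9: x=3 → posterior Gamma(30, 20)
obs 10: x=1 → posterior Gamma(31, 21)
obs 11: x=1 → posterior Gamma(32, 22)
obs 12: x=4 → posterior Gamma(36, 23)
obs 13: x=3 → posterior Gamma(39, 24)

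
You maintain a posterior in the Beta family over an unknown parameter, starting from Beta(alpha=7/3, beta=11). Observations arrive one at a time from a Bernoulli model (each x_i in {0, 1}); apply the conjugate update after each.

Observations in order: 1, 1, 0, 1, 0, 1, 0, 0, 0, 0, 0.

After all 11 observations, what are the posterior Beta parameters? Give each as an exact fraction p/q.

obs 1: x=1 → posterior Beta(10/3, 11)
obs 2: x=1 → posterior Beta(13/3, 11)
obs 3: x=0 → posterior Beta(13/3, 12)
obs 4: x=1 → posterior Beta(16/3, 12)
obs 5: x=0 → posterior Beta(16/3, 13)
obs 6: x=1 → posterior Beta(19/3, 13)
obs 7: x=0 → posterior Beta(19/3, 14)
obs 8: x=0 → posterior Beta(19/3, 15)
obs 9: x=0 → posterior Beta(19/3, 16)
obs 10: x=0 → posterior Beta(19/3, 17)
obs 11: x=0 → posterior Beta(19/3, 18)

alpha=19/3, beta=18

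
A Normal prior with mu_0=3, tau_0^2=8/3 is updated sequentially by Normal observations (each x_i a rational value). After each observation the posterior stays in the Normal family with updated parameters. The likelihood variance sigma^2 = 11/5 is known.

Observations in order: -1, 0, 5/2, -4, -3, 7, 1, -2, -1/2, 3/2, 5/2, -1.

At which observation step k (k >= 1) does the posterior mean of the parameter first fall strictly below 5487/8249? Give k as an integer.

obs 1: x=-1 → posterior Normal(59/73, 88/73)
obs 2: x=0 → posterior Normal(59/113, 88/113)
obs 3: x=5/2 → posterior Normal(53/51, 88/153)
obs 4: x=-4 → posterior Normal(-1/193, 88/193)
obs 5: x=-3 → posterior Normal(-121/233, 88/233)
obs 6: x=7 → posterior Normal(53/91, 88/273)
obs 7: x=1 → posterior Normal(199/313, 88/313)
obs 8: x=-2 → posterior Normal(119/353, 88/353)
obs 9: x=-1/2 → posterior Normal(33/131, 88/393)
obs 10: x=3/2 → posterior Normal(159/433, 88/433)
obs 11: x=5/2 → posterior Normal(259/473, 8/43)
obs 12: x=-1 → posterior Normal(73/171, 88/513)

k = 2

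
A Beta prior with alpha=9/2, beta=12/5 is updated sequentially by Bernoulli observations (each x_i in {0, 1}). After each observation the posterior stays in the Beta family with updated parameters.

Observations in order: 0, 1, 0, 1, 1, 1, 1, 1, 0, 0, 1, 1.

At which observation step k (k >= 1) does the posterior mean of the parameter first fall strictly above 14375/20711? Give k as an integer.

obs 1: x=0 → posterior Beta(9/2, 17/5)
obs 2: x=1 → posterior Beta(11/2, 17/5)
obs 3: x=0 → posterior Beta(11/2, 22/5)
obs 4: x=1 → posterior Beta(13/2, 22/5)
obs 5: x=1 → posterior Beta(15/2, 22/5)
obs 6: x=1 → posterior Beta(17/2, 22/5)
obs 7: x=1 → posterior Beta(19/2, 22/5)
obs 8: x=1 → posterior Beta(21/2, 22/5)
obs 9: x=0 → posterior Beta(21/2, 27/5)
obs 10: x=0 → posterior Beta(21/2, 32/5)
obs 11: x=1 → posterior Beta(23/2, 32/5)
obs 12: x=1 → posterior Beta(25/2, 32/5)

k = 8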